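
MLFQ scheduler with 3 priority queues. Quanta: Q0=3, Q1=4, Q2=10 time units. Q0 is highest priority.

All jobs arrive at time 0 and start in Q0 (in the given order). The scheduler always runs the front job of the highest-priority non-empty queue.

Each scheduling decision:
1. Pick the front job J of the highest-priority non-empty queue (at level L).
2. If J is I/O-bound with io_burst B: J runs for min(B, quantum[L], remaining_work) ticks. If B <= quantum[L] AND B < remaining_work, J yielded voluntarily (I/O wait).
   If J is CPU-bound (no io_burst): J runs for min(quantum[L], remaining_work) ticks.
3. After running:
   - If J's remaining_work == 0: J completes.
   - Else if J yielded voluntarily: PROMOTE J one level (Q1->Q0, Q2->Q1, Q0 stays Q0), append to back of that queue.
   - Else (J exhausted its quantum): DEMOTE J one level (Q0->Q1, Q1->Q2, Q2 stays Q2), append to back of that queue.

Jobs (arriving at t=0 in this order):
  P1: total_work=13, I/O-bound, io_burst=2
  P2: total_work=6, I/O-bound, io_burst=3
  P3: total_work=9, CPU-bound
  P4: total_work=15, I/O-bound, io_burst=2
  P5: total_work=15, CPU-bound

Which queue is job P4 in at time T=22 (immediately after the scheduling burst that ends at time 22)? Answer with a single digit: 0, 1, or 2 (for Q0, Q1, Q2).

Answer: 0

Derivation:
t=0-2: P1@Q0 runs 2, rem=11, I/O yield, promote→Q0. Q0=[P2,P3,P4,P5,P1] Q1=[] Q2=[]
t=2-5: P2@Q0 runs 3, rem=3, I/O yield, promote→Q0. Q0=[P3,P4,P5,P1,P2] Q1=[] Q2=[]
t=5-8: P3@Q0 runs 3, rem=6, quantum used, demote→Q1. Q0=[P4,P5,P1,P2] Q1=[P3] Q2=[]
t=8-10: P4@Q0 runs 2, rem=13, I/O yield, promote→Q0. Q0=[P5,P1,P2,P4] Q1=[P3] Q2=[]
t=10-13: P5@Q0 runs 3, rem=12, quantum used, demote→Q1. Q0=[P1,P2,P4] Q1=[P3,P5] Q2=[]
t=13-15: P1@Q0 runs 2, rem=9, I/O yield, promote→Q0. Q0=[P2,P4,P1] Q1=[P3,P5] Q2=[]
t=15-18: P2@Q0 runs 3, rem=0, completes. Q0=[P4,P1] Q1=[P3,P5] Q2=[]
t=18-20: P4@Q0 runs 2, rem=11, I/O yield, promote→Q0. Q0=[P1,P4] Q1=[P3,P5] Q2=[]
t=20-22: P1@Q0 runs 2, rem=7, I/O yield, promote→Q0. Q0=[P4,P1] Q1=[P3,P5] Q2=[]
t=22-24: P4@Q0 runs 2, rem=9, I/O yield, promote→Q0. Q0=[P1,P4] Q1=[P3,P5] Q2=[]
t=24-26: P1@Q0 runs 2, rem=5, I/O yield, promote→Q0. Q0=[P4,P1] Q1=[P3,P5] Q2=[]
t=26-28: P4@Q0 runs 2, rem=7, I/O yield, promote→Q0. Q0=[P1,P4] Q1=[P3,P5] Q2=[]
t=28-30: P1@Q0 runs 2, rem=3, I/O yield, promote→Q0. Q0=[P4,P1] Q1=[P3,P5] Q2=[]
t=30-32: P4@Q0 runs 2, rem=5, I/O yield, promote→Q0. Q0=[P1,P4] Q1=[P3,P5] Q2=[]
t=32-34: P1@Q0 runs 2, rem=1, I/O yield, promote→Q0. Q0=[P4,P1] Q1=[P3,P5] Q2=[]
t=34-36: P4@Q0 runs 2, rem=3, I/O yield, promote→Q0. Q0=[P1,P4] Q1=[P3,P5] Q2=[]
t=36-37: P1@Q0 runs 1, rem=0, completes. Q0=[P4] Q1=[P3,P5] Q2=[]
t=37-39: P4@Q0 runs 2, rem=1, I/O yield, promote→Q0. Q0=[P4] Q1=[P3,P5] Q2=[]
t=39-40: P4@Q0 runs 1, rem=0, completes. Q0=[] Q1=[P3,P5] Q2=[]
t=40-44: P3@Q1 runs 4, rem=2, quantum used, demote→Q2. Q0=[] Q1=[P5] Q2=[P3]
t=44-48: P5@Q1 runs 4, rem=8, quantum used, demote→Q2. Q0=[] Q1=[] Q2=[P3,P5]
t=48-50: P3@Q2 runs 2, rem=0, completes. Q0=[] Q1=[] Q2=[P5]
t=50-58: P5@Q2 runs 8, rem=0, completes. Q0=[] Q1=[] Q2=[]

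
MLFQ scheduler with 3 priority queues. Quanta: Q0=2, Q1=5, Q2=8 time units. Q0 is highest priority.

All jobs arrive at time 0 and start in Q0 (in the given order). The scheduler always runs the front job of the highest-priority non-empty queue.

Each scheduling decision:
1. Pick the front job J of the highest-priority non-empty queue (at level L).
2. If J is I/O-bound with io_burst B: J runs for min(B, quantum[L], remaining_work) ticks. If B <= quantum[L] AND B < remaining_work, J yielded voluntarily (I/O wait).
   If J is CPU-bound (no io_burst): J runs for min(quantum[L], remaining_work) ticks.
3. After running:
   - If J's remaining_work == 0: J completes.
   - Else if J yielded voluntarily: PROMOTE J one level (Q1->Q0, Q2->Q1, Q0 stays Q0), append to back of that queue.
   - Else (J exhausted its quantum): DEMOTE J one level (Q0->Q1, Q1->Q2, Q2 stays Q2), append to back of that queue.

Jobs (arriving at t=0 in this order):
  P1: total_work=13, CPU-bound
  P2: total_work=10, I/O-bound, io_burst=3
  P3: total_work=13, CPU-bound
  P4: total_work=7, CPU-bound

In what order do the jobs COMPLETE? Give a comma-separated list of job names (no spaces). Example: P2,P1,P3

t=0-2: P1@Q0 runs 2, rem=11, quantum used, demote→Q1. Q0=[P2,P3,P4] Q1=[P1] Q2=[]
t=2-4: P2@Q0 runs 2, rem=8, quantum used, demote→Q1. Q0=[P3,P4] Q1=[P1,P2] Q2=[]
t=4-6: P3@Q0 runs 2, rem=11, quantum used, demote→Q1. Q0=[P4] Q1=[P1,P2,P3] Q2=[]
t=6-8: P4@Q0 runs 2, rem=5, quantum used, demote→Q1. Q0=[] Q1=[P1,P2,P3,P4] Q2=[]
t=8-13: P1@Q1 runs 5, rem=6, quantum used, demote→Q2. Q0=[] Q1=[P2,P3,P4] Q2=[P1]
t=13-16: P2@Q1 runs 3, rem=5, I/O yield, promote→Q0. Q0=[P2] Q1=[P3,P4] Q2=[P1]
t=16-18: P2@Q0 runs 2, rem=3, quantum used, demote→Q1. Q0=[] Q1=[P3,P4,P2] Q2=[P1]
t=18-23: P3@Q1 runs 5, rem=6, quantum used, demote→Q2. Q0=[] Q1=[P4,P2] Q2=[P1,P3]
t=23-28: P4@Q1 runs 5, rem=0, completes. Q0=[] Q1=[P2] Q2=[P1,P3]
t=28-31: P2@Q1 runs 3, rem=0, completes. Q0=[] Q1=[] Q2=[P1,P3]
t=31-37: P1@Q2 runs 6, rem=0, completes. Q0=[] Q1=[] Q2=[P3]
t=37-43: P3@Q2 runs 6, rem=0, completes. Q0=[] Q1=[] Q2=[]

Answer: P4,P2,P1,P3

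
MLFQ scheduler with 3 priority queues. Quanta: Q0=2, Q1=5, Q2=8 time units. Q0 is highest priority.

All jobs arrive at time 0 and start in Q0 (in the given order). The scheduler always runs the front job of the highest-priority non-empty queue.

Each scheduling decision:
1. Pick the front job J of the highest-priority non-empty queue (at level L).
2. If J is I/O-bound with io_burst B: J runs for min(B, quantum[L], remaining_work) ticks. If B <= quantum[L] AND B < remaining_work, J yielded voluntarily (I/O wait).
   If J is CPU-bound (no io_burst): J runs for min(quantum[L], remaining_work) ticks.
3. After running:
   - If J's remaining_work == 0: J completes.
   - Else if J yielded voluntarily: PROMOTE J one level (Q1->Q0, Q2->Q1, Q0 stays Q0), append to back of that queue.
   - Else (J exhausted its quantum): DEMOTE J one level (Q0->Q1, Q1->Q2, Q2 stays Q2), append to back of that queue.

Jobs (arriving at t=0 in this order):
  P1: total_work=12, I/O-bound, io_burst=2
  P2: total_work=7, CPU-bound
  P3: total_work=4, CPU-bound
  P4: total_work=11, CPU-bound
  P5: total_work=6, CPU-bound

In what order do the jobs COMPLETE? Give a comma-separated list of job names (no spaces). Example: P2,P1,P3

Answer: P1,P2,P3,P5,P4

Derivation:
t=0-2: P1@Q0 runs 2, rem=10, I/O yield, promote→Q0. Q0=[P2,P3,P4,P5,P1] Q1=[] Q2=[]
t=2-4: P2@Q0 runs 2, rem=5, quantum used, demote→Q1. Q0=[P3,P4,P5,P1] Q1=[P2] Q2=[]
t=4-6: P3@Q0 runs 2, rem=2, quantum used, demote→Q1. Q0=[P4,P5,P1] Q1=[P2,P3] Q2=[]
t=6-8: P4@Q0 runs 2, rem=9, quantum used, demote→Q1. Q0=[P5,P1] Q1=[P2,P3,P4] Q2=[]
t=8-10: P5@Q0 runs 2, rem=4, quantum used, demote→Q1. Q0=[P1] Q1=[P2,P3,P4,P5] Q2=[]
t=10-12: P1@Q0 runs 2, rem=8, I/O yield, promote→Q0. Q0=[P1] Q1=[P2,P3,P4,P5] Q2=[]
t=12-14: P1@Q0 runs 2, rem=6, I/O yield, promote→Q0. Q0=[P1] Q1=[P2,P3,P4,P5] Q2=[]
t=14-16: P1@Q0 runs 2, rem=4, I/O yield, promote→Q0. Q0=[P1] Q1=[P2,P3,P4,P5] Q2=[]
t=16-18: P1@Q0 runs 2, rem=2, I/O yield, promote→Q0. Q0=[P1] Q1=[P2,P3,P4,P5] Q2=[]
t=18-20: P1@Q0 runs 2, rem=0, completes. Q0=[] Q1=[P2,P3,P4,P5] Q2=[]
t=20-25: P2@Q1 runs 5, rem=0, completes. Q0=[] Q1=[P3,P4,P5] Q2=[]
t=25-27: P3@Q1 runs 2, rem=0, completes. Q0=[] Q1=[P4,P5] Q2=[]
t=27-32: P4@Q1 runs 5, rem=4, quantum used, demote→Q2. Q0=[] Q1=[P5] Q2=[P4]
t=32-36: P5@Q1 runs 4, rem=0, completes. Q0=[] Q1=[] Q2=[P4]
t=36-40: P4@Q2 runs 4, rem=0, completes. Q0=[] Q1=[] Q2=[]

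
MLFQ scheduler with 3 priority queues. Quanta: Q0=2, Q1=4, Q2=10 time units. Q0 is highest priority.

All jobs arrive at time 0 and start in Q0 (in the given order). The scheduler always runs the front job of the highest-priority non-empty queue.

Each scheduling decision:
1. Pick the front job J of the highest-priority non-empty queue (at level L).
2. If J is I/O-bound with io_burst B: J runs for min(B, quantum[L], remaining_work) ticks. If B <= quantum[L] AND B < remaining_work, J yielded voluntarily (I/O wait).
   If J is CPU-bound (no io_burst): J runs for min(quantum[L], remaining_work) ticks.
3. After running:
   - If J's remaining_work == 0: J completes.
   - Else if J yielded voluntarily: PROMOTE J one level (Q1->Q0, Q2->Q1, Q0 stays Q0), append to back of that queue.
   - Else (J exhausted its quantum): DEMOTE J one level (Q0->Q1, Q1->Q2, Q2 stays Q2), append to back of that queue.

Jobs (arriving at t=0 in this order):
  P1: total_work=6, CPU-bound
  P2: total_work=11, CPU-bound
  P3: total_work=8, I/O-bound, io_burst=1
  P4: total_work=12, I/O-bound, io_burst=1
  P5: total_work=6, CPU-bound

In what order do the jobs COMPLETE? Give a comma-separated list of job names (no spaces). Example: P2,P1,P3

t=0-2: P1@Q0 runs 2, rem=4, quantum used, demote→Q1. Q0=[P2,P3,P4,P5] Q1=[P1] Q2=[]
t=2-4: P2@Q0 runs 2, rem=9, quantum used, demote→Q1. Q0=[P3,P4,P5] Q1=[P1,P2] Q2=[]
t=4-5: P3@Q0 runs 1, rem=7, I/O yield, promote→Q0. Q0=[P4,P5,P3] Q1=[P1,P2] Q2=[]
t=5-6: P4@Q0 runs 1, rem=11, I/O yield, promote→Q0. Q0=[P5,P3,P4] Q1=[P1,P2] Q2=[]
t=6-8: P5@Q0 runs 2, rem=4, quantum used, demote→Q1. Q0=[P3,P4] Q1=[P1,P2,P5] Q2=[]
t=8-9: P3@Q0 runs 1, rem=6, I/O yield, promote→Q0. Q0=[P4,P3] Q1=[P1,P2,P5] Q2=[]
t=9-10: P4@Q0 runs 1, rem=10, I/O yield, promote→Q0. Q0=[P3,P4] Q1=[P1,P2,P5] Q2=[]
t=10-11: P3@Q0 runs 1, rem=5, I/O yield, promote→Q0. Q0=[P4,P3] Q1=[P1,P2,P5] Q2=[]
t=11-12: P4@Q0 runs 1, rem=9, I/O yield, promote→Q0. Q0=[P3,P4] Q1=[P1,P2,P5] Q2=[]
t=12-13: P3@Q0 runs 1, rem=4, I/O yield, promote→Q0. Q0=[P4,P3] Q1=[P1,P2,P5] Q2=[]
t=13-14: P4@Q0 runs 1, rem=8, I/O yield, promote→Q0. Q0=[P3,P4] Q1=[P1,P2,P5] Q2=[]
t=14-15: P3@Q0 runs 1, rem=3, I/O yield, promote→Q0. Q0=[P4,P3] Q1=[P1,P2,P5] Q2=[]
t=15-16: P4@Q0 runs 1, rem=7, I/O yield, promote→Q0. Q0=[P3,P4] Q1=[P1,P2,P5] Q2=[]
t=16-17: P3@Q0 runs 1, rem=2, I/O yield, promote→Q0. Q0=[P4,P3] Q1=[P1,P2,P5] Q2=[]
t=17-18: P4@Q0 runs 1, rem=6, I/O yield, promote→Q0. Q0=[P3,P4] Q1=[P1,P2,P5] Q2=[]
t=18-19: P3@Q0 runs 1, rem=1, I/O yield, promote→Q0. Q0=[P4,P3] Q1=[P1,P2,P5] Q2=[]
t=19-20: P4@Q0 runs 1, rem=5, I/O yield, promote→Q0. Q0=[P3,P4] Q1=[P1,P2,P5] Q2=[]
t=20-21: P3@Q0 runs 1, rem=0, completes. Q0=[P4] Q1=[P1,P2,P5] Q2=[]
t=21-22: P4@Q0 runs 1, rem=4, I/O yield, promote→Q0. Q0=[P4] Q1=[P1,P2,P5] Q2=[]
t=22-23: P4@Q0 runs 1, rem=3, I/O yield, promote→Q0. Q0=[P4] Q1=[P1,P2,P5] Q2=[]
t=23-24: P4@Q0 runs 1, rem=2, I/O yield, promote→Q0. Q0=[P4] Q1=[P1,P2,P5] Q2=[]
t=24-25: P4@Q0 runs 1, rem=1, I/O yield, promote→Q0. Q0=[P4] Q1=[P1,P2,P5] Q2=[]
t=25-26: P4@Q0 runs 1, rem=0, completes. Q0=[] Q1=[P1,P2,P5] Q2=[]
t=26-30: P1@Q1 runs 4, rem=0, completes. Q0=[] Q1=[P2,P5] Q2=[]
t=30-34: P2@Q1 runs 4, rem=5, quantum used, demote→Q2. Q0=[] Q1=[P5] Q2=[P2]
t=34-38: P5@Q1 runs 4, rem=0, completes. Q0=[] Q1=[] Q2=[P2]
t=38-43: P2@Q2 runs 5, rem=0, completes. Q0=[] Q1=[] Q2=[]

Answer: P3,P4,P1,P5,P2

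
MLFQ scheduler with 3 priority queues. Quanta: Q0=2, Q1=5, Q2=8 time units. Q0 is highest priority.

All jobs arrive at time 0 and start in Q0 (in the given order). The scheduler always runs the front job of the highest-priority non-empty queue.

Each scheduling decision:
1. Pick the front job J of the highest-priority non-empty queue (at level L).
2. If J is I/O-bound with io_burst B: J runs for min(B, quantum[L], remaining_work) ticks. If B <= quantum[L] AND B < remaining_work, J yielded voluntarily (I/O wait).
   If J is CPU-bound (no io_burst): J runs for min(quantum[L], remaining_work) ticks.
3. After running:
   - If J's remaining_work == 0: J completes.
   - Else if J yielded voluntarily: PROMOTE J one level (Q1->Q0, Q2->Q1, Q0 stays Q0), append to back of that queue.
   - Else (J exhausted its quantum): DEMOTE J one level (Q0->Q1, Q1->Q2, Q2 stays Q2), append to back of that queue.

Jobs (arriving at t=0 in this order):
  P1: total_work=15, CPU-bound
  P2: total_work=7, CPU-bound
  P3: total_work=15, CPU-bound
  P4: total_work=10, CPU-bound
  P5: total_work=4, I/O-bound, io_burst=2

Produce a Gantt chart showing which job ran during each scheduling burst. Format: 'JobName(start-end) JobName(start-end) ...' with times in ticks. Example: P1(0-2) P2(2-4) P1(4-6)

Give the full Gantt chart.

t=0-2: P1@Q0 runs 2, rem=13, quantum used, demote→Q1. Q0=[P2,P3,P4,P5] Q1=[P1] Q2=[]
t=2-4: P2@Q0 runs 2, rem=5, quantum used, demote→Q1. Q0=[P3,P4,P5] Q1=[P1,P2] Q2=[]
t=4-6: P3@Q0 runs 2, rem=13, quantum used, demote→Q1. Q0=[P4,P5] Q1=[P1,P2,P3] Q2=[]
t=6-8: P4@Q0 runs 2, rem=8, quantum used, demote→Q1. Q0=[P5] Q1=[P1,P2,P3,P4] Q2=[]
t=8-10: P5@Q0 runs 2, rem=2, I/O yield, promote→Q0. Q0=[P5] Q1=[P1,P2,P3,P4] Q2=[]
t=10-12: P5@Q0 runs 2, rem=0, completes. Q0=[] Q1=[P1,P2,P3,P4] Q2=[]
t=12-17: P1@Q1 runs 5, rem=8, quantum used, demote→Q2. Q0=[] Q1=[P2,P3,P4] Q2=[P1]
t=17-22: P2@Q1 runs 5, rem=0, completes. Q0=[] Q1=[P3,P4] Q2=[P1]
t=22-27: P3@Q1 runs 5, rem=8, quantum used, demote→Q2. Q0=[] Q1=[P4] Q2=[P1,P3]
t=27-32: P4@Q1 runs 5, rem=3, quantum used, demote→Q2. Q0=[] Q1=[] Q2=[P1,P3,P4]
t=32-40: P1@Q2 runs 8, rem=0, completes. Q0=[] Q1=[] Q2=[P3,P4]
t=40-48: P3@Q2 runs 8, rem=0, completes. Q0=[] Q1=[] Q2=[P4]
t=48-51: P4@Q2 runs 3, rem=0, completes. Q0=[] Q1=[] Q2=[]

Answer: P1(0-2) P2(2-4) P3(4-6) P4(6-8) P5(8-10) P5(10-12) P1(12-17) P2(17-22) P3(22-27) P4(27-32) P1(32-40) P3(40-48) P4(48-51)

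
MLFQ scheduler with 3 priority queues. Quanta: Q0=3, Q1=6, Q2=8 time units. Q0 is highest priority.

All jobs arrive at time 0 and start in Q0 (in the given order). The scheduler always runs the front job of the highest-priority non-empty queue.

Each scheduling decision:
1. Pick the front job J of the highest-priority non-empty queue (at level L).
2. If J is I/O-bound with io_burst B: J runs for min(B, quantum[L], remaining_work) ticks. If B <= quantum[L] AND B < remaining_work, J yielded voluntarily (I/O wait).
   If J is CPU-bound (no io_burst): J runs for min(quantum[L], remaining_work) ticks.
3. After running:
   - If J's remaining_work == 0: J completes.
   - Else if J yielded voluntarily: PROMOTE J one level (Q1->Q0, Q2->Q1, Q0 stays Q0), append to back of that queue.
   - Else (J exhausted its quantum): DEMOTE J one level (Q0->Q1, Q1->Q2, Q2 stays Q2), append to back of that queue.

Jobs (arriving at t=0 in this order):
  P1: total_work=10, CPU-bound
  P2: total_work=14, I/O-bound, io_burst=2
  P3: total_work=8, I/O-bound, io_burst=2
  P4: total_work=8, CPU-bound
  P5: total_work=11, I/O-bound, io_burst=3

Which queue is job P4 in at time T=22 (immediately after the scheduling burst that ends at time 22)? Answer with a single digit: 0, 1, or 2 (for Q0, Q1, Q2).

t=0-3: P1@Q0 runs 3, rem=7, quantum used, demote→Q1. Q0=[P2,P3,P4,P5] Q1=[P1] Q2=[]
t=3-5: P2@Q0 runs 2, rem=12, I/O yield, promote→Q0. Q0=[P3,P4,P5,P2] Q1=[P1] Q2=[]
t=5-7: P3@Q0 runs 2, rem=6, I/O yield, promote→Q0. Q0=[P4,P5,P2,P3] Q1=[P1] Q2=[]
t=7-10: P4@Q0 runs 3, rem=5, quantum used, demote→Q1. Q0=[P5,P2,P3] Q1=[P1,P4] Q2=[]
t=10-13: P5@Q0 runs 3, rem=8, I/O yield, promote→Q0. Q0=[P2,P3,P5] Q1=[P1,P4] Q2=[]
t=13-15: P2@Q0 runs 2, rem=10, I/O yield, promote→Q0. Q0=[P3,P5,P2] Q1=[P1,P4] Q2=[]
t=15-17: P3@Q0 runs 2, rem=4, I/O yield, promote→Q0. Q0=[P5,P2,P3] Q1=[P1,P4] Q2=[]
t=17-20: P5@Q0 runs 3, rem=5, I/O yield, promote→Q0. Q0=[P2,P3,P5] Q1=[P1,P4] Q2=[]
t=20-22: P2@Q0 runs 2, rem=8, I/O yield, promote→Q0. Q0=[P3,P5,P2] Q1=[P1,P4] Q2=[]
t=22-24: P3@Q0 runs 2, rem=2, I/O yield, promote→Q0. Q0=[P5,P2,P3] Q1=[P1,P4] Q2=[]
t=24-27: P5@Q0 runs 3, rem=2, I/O yield, promote→Q0. Q0=[P2,P3,P5] Q1=[P1,P4] Q2=[]
t=27-29: P2@Q0 runs 2, rem=6, I/O yield, promote→Q0. Q0=[P3,P5,P2] Q1=[P1,P4] Q2=[]
t=29-31: P3@Q0 runs 2, rem=0, completes. Q0=[P5,P2] Q1=[P1,P4] Q2=[]
t=31-33: P5@Q0 runs 2, rem=0, completes. Q0=[P2] Q1=[P1,P4] Q2=[]
t=33-35: P2@Q0 runs 2, rem=4, I/O yield, promote→Q0. Q0=[P2] Q1=[P1,P4] Q2=[]
t=35-37: P2@Q0 runs 2, rem=2, I/O yield, promote→Q0. Q0=[P2] Q1=[P1,P4] Q2=[]
t=37-39: P2@Q0 runs 2, rem=0, completes. Q0=[] Q1=[P1,P4] Q2=[]
t=39-45: P1@Q1 runs 6, rem=1, quantum used, demote→Q2. Q0=[] Q1=[P4] Q2=[P1]
t=45-50: P4@Q1 runs 5, rem=0, completes. Q0=[] Q1=[] Q2=[P1]
t=50-51: P1@Q2 runs 1, rem=0, completes. Q0=[] Q1=[] Q2=[]

Answer: 1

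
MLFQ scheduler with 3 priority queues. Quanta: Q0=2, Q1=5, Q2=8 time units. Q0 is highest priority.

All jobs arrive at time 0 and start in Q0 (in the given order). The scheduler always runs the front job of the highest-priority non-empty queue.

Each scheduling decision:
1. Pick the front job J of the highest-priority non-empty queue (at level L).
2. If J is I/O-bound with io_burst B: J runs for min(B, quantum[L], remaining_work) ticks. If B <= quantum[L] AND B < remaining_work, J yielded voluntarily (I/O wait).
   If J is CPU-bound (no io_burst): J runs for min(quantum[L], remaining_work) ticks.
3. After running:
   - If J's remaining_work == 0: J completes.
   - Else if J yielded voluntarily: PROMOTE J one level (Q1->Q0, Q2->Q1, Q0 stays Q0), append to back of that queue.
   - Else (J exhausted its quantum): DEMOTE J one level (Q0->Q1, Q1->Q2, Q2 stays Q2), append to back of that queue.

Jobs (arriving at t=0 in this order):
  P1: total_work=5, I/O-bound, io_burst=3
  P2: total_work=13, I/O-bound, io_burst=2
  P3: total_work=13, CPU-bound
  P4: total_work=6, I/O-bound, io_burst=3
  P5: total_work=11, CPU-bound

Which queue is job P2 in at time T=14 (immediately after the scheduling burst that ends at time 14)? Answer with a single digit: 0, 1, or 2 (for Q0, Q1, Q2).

t=0-2: P1@Q0 runs 2, rem=3, quantum used, demote→Q1. Q0=[P2,P3,P4,P5] Q1=[P1] Q2=[]
t=2-4: P2@Q0 runs 2, rem=11, I/O yield, promote→Q0. Q0=[P3,P4,P5,P2] Q1=[P1] Q2=[]
t=4-6: P3@Q0 runs 2, rem=11, quantum used, demote→Q1. Q0=[P4,P5,P2] Q1=[P1,P3] Q2=[]
t=6-8: P4@Q0 runs 2, rem=4, quantum used, demote→Q1. Q0=[P5,P2] Q1=[P1,P3,P4] Q2=[]
t=8-10: P5@Q0 runs 2, rem=9, quantum used, demote→Q1. Q0=[P2] Q1=[P1,P3,P4,P5] Q2=[]
t=10-12: P2@Q0 runs 2, rem=9, I/O yield, promote→Q0. Q0=[P2] Q1=[P1,P3,P4,P5] Q2=[]
t=12-14: P2@Q0 runs 2, rem=7, I/O yield, promote→Q0. Q0=[P2] Q1=[P1,P3,P4,P5] Q2=[]
t=14-16: P2@Q0 runs 2, rem=5, I/O yield, promote→Q0. Q0=[P2] Q1=[P1,P3,P4,P5] Q2=[]
t=16-18: P2@Q0 runs 2, rem=3, I/O yield, promote→Q0. Q0=[P2] Q1=[P1,P3,P4,P5] Q2=[]
t=18-20: P2@Q0 runs 2, rem=1, I/O yield, promote→Q0. Q0=[P2] Q1=[P1,P3,P4,P5] Q2=[]
t=20-21: P2@Q0 runs 1, rem=0, completes. Q0=[] Q1=[P1,P3,P4,P5] Q2=[]
t=21-24: P1@Q1 runs 3, rem=0, completes. Q0=[] Q1=[P3,P4,P5] Q2=[]
t=24-29: P3@Q1 runs 5, rem=6, quantum used, demote→Q2. Q0=[] Q1=[P4,P5] Q2=[P3]
t=29-32: P4@Q1 runs 3, rem=1, I/O yield, promote→Q0. Q0=[P4] Q1=[P5] Q2=[P3]
t=32-33: P4@Q0 runs 1, rem=0, completes. Q0=[] Q1=[P5] Q2=[P3]
t=33-38: P5@Q1 runs 5, rem=4, quantum used, demote→Q2. Q0=[] Q1=[] Q2=[P3,P5]
t=38-44: P3@Q2 runs 6, rem=0, completes. Q0=[] Q1=[] Q2=[P5]
t=44-48: P5@Q2 runs 4, rem=0, completes. Q0=[] Q1=[] Q2=[]

Answer: 0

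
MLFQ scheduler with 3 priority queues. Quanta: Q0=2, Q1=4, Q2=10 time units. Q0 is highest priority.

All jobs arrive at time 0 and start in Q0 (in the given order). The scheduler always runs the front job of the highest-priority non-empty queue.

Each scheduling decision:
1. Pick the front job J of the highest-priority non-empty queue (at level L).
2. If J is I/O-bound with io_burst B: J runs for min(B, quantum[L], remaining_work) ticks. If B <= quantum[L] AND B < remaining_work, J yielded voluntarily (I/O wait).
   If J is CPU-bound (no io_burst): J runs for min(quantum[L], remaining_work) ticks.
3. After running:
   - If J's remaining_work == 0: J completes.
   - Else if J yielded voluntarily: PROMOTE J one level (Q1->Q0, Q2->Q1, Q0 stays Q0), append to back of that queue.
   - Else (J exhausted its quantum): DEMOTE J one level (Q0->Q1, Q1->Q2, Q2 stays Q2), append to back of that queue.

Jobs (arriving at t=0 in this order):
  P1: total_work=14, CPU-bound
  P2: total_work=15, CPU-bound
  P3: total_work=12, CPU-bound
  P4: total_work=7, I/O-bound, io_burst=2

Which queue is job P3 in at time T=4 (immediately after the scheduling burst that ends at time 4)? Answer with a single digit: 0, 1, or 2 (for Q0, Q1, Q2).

Answer: 0

Derivation:
t=0-2: P1@Q0 runs 2, rem=12, quantum used, demote→Q1. Q0=[P2,P3,P4] Q1=[P1] Q2=[]
t=2-4: P2@Q0 runs 2, rem=13, quantum used, demote→Q1. Q0=[P3,P4] Q1=[P1,P2] Q2=[]
t=4-6: P3@Q0 runs 2, rem=10, quantum used, demote→Q1. Q0=[P4] Q1=[P1,P2,P3] Q2=[]
t=6-8: P4@Q0 runs 2, rem=5, I/O yield, promote→Q0. Q0=[P4] Q1=[P1,P2,P3] Q2=[]
t=8-10: P4@Q0 runs 2, rem=3, I/O yield, promote→Q0. Q0=[P4] Q1=[P1,P2,P3] Q2=[]
t=10-12: P4@Q0 runs 2, rem=1, I/O yield, promote→Q0. Q0=[P4] Q1=[P1,P2,P3] Q2=[]
t=12-13: P4@Q0 runs 1, rem=0, completes. Q0=[] Q1=[P1,P2,P3] Q2=[]
t=13-17: P1@Q1 runs 4, rem=8, quantum used, demote→Q2. Q0=[] Q1=[P2,P3] Q2=[P1]
t=17-21: P2@Q1 runs 4, rem=9, quantum used, demote→Q2. Q0=[] Q1=[P3] Q2=[P1,P2]
t=21-25: P3@Q1 runs 4, rem=6, quantum used, demote→Q2. Q0=[] Q1=[] Q2=[P1,P2,P3]
t=25-33: P1@Q2 runs 8, rem=0, completes. Q0=[] Q1=[] Q2=[P2,P3]
t=33-42: P2@Q2 runs 9, rem=0, completes. Q0=[] Q1=[] Q2=[P3]
t=42-48: P3@Q2 runs 6, rem=0, completes. Q0=[] Q1=[] Q2=[]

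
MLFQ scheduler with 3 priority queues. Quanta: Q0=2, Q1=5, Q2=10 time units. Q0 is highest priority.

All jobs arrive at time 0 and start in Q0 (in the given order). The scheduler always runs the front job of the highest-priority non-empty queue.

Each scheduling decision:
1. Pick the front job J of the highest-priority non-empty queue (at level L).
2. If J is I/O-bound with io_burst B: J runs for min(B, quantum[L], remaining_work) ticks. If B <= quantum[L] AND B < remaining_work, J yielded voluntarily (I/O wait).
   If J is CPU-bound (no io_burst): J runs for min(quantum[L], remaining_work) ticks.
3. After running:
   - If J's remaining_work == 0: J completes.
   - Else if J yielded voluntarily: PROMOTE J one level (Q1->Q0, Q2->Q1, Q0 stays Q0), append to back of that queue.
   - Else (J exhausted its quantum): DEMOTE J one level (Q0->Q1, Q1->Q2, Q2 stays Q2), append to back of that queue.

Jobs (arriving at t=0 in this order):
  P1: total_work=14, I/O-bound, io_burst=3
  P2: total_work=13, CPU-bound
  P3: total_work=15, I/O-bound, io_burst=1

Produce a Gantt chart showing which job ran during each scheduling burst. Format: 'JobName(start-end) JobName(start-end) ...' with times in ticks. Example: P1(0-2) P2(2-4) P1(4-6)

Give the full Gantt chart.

t=0-2: P1@Q0 runs 2, rem=12, quantum used, demote→Q1. Q0=[P2,P3] Q1=[P1] Q2=[]
t=2-4: P2@Q0 runs 2, rem=11, quantum used, demote→Q1. Q0=[P3] Q1=[P1,P2] Q2=[]
t=4-5: P3@Q0 runs 1, rem=14, I/O yield, promote→Q0. Q0=[P3] Q1=[P1,P2] Q2=[]
t=5-6: P3@Q0 runs 1, rem=13, I/O yield, promote→Q0. Q0=[P3] Q1=[P1,P2] Q2=[]
t=6-7: P3@Q0 runs 1, rem=12, I/O yield, promote→Q0. Q0=[P3] Q1=[P1,P2] Q2=[]
t=7-8: P3@Q0 runs 1, rem=11, I/O yield, promote→Q0. Q0=[P3] Q1=[P1,P2] Q2=[]
t=8-9: P3@Q0 runs 1, rem=10, I/O yield, promote→Q0. Q0=[P3] Q1=[P1,P2] Q2=[]
t=9-10: P3@Q0 runs 1, rem=9, I/O yield, promote→Q0. Q0=[P3] Q1=[P1,P2] Q2=[]
t=10-11: P3@Q0 runs 1, rem=8, I/O yield, promote→Q0. Q0=[P3] Q1=[P1,P2] Q2=[]
t=11-12: P3@Q0 runs 1, rem=7, I/O yield, promote→Q0. Q0=[P3] Q1=[P1,P2] Q2=[]
t=12-13: P3@Q0 runs 1, rem=6, I/O yield, promote→Q0. Q0=[P3] Q1=[P1,P2] Q2=[]
t=13-14: P3@Q0 runs 1, rem=5, I/O yield, promote→Q0. Q0=[P3] Q1=[P1,P2] Q2=[]
t=14-15: P3@Q0 runs 1, rem=4, I/O yield, promote→Q0. Q0=[P3] Q1=[P1,P2] Q2=[]
t=15-16: P3@Q0 runs 1, rem=3, I/O yield, promote→Q0. Q0=[P3] Q1=[P1,P2] Q2=[]
t=16-17: P3@Q0 runs 1, rem=2, I/O yield, promote→Q0. Q0=[P3] Q1=[P1,P2] Q2=[]
t=17-18: P3@Q0 runs 1, rem=1, I/O yield, promote→Q0. Q0=[P3] Q1=[P1,P2] Q2=[]
t=18-19: P3@Q0 runs 1, rem=0, completes. Q0=[] Q1=[P1,P2] Q2=[]
t=19-22: P1@Q1 runs 3, rem=9, I/O yield, promote→Q0. Q0=[P1] Q1=[P2] Q2=[]
t=22-24: P1@Q0 runs 2, rem=7, quantum used, demote→Q1. Q0=[] Q1=[P2,P1] Q2=[]
t=24-29: P2@Q1 runs 5, rem=6, quantum used, demote→Q2. Q0=[] Q1=[P1] Q2=[P2]
t=29-32: P1@Q1 runs 3, rem=4, I/O yield, promote→Q0. Q0=[P1] Q1=[] Q2=[P2]
t=32-34: P1@Q0 runs 2, rem=2, quantum used, demote→Q1. Q0=[] Q1=[P1] Q2=[P2]
t=34-36: P1@Q1 runs 2, rem=0, completes. Q0=[] Q1=[] Q2=[P2]
t=36-42: P2@Q2 runs 6, rem=0, completes. Q0=[] Q1=[] Q2=[]

Answer: P1(0-2) P2(2-4) P3(4-5) P3(5-6) P3(6-7) P3(7-8) P3(8-9) P3(9-10) P3(10-11) P3(11-12) P3(12-13) P3(13-14) P3(14-15) P3(15-16) P3(16-17) P3(17-18) P3(18-19) P1(19-22) P1(22-24) P2(24-29) P1(29-32) P1(32-34) P1(34-36) P2(36-42)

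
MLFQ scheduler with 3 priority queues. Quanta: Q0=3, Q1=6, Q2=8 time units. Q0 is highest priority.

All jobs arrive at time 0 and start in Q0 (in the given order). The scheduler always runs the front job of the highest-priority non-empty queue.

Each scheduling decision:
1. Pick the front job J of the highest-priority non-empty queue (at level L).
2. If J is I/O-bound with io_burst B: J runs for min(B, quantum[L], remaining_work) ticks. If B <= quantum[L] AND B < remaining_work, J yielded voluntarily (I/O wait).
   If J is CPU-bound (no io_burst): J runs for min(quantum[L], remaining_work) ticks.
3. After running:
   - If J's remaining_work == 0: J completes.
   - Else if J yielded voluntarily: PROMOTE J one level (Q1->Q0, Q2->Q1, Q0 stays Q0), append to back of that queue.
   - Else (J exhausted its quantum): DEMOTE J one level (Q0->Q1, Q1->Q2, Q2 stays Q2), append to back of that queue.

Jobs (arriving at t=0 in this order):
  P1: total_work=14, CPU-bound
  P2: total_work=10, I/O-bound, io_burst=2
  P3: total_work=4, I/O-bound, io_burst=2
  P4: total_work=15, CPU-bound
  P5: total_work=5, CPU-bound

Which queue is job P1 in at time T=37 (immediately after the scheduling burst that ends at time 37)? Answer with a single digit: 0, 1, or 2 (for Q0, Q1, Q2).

Answer: 2

Derivation:
t=0-3: P1@Q0 runs 3, rem=11, quantum used, demote→Q1. Q0=[P2,P3,P4,P5] Q1=[P1] Q2=[]
t=3-5: P2@Q0 runs 2, rem=8, I/O yield, promote→Q0. Q0=[P3,P4,P5,P2] Q1=[P1] Q2=[]
t=5-7: P3@Q0 runs 2, rem=2, I/O yield, promote→Q0. Q0=[P4,P5,P2,P3] Q1=[P1] Q2=[]
t=7-10: P4@Q0 runs 3, rem=12, quantum used, demote→Q1. Q0=[P5,P2,P3] Q1=[P1,P4] Q2=[]
t=10-13: P5@Q0 runs 3, rem=2, quantum used, demote→Q1. Q0=[P2,P3] Q1=[P1,P4,P5] Q2=[]
t=13-15: P2@Q0 runs 2, rem=6, I/O yield, promote→Q0. Q0=[P3,P2] Q1=[P1,P4,P5] Q2=[]
t=15-17: P3@Q0 runs 2, rem=0, completes. Q0=[P2] Q1=[P1,P4,P5] Q2=[]
t=17-19: P2@Q0 runs 2, rem=4, I/O yield, promote→Q0. Q0=[P2] Q1=[P1,P4,P5] Q2=[]
t=19-21: P2@Q0 runs 2, rem=2, I/O yield, promote→Q0. Q0=[P2] Q1=[P1,P4,P5] Q2=[]
t=21-23: P2@Q0 runs 2, rem=0, completes. Q0=[] Q1=[P1,P4,P5] Q2=[]
t=23-29: P1@Q1 runs 6, rem=5, quantum used, demote→Q2. Q0=[] Q1=[P4,P5] Q2=[P1]
t=29-35: P4@Q1 runs 6, rem=6, quantum used, demote→Q2. Q0=[] Q1=[P5] Q2=[P1,P4]
t=35-37: P5@Q1 runs 2, rem=0, completes. Q0=[] Q1=[] Q2=[P1,P4]
t=37-42: P1@Q2 runs 5, rem=0, completes. Q0=[] Q1=[] Q2=[P4]
t=42-48: P4@Q2 runs 6, rem=0, completes. Q0=[] Q1=[] Q2=[]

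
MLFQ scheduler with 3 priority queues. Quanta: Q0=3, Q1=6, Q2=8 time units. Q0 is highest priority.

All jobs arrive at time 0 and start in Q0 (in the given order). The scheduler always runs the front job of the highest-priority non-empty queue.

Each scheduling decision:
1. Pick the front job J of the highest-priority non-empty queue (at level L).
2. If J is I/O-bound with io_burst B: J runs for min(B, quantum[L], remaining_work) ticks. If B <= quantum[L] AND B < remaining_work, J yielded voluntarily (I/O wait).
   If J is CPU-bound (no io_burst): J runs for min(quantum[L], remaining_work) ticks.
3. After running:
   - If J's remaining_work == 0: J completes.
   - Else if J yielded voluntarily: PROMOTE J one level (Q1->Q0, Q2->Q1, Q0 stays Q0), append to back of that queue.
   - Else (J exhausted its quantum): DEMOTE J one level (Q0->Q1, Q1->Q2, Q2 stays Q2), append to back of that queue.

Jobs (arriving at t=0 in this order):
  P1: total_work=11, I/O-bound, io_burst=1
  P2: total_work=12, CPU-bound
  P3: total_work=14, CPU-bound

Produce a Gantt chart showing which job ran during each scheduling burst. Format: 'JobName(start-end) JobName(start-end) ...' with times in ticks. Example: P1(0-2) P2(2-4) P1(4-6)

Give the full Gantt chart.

t=0-1: P1@Q0 runs 1, rem=10, I/O yield, promote→Q0. Q0=[P2,P3,P1] Q1=[] Q2=[]
t=1-4: P2@Q0 runs 3, rem=9, quantum used, demote→Q1. Q0=[P3,P1] Q1=[P2] Q2=[]
t=4-7: P3@Q0 runs 3, rem=11, quantum used, demote→Q1. Q0=[P1] Q1=[P2,P3] Q2=[]
t=7-8: P1@Q0 runs 1, rem=9, I/O yield, promote→Q0. Q0=[P1] Q1=[P2,P3] Q2=[]
t=8-9: P1@Q0 runs 1, rem=8, I/O yield, promote→Q0. Q0=[P1] Q1=[P2,P3] Q2=[]
t=9-10: P1@Q0 runs 1, rem=7, I/O yield, promote→Q0. Q0=[P1] Q1=[P2,P3] Q2=[]
t=10-11: P1@Q0 runs 1, rem=6, I/O yield, promote→Q0. Q0=[P1] Q1=[P2,P3] Q2=[]
t=11-12: P1@Q0 runs 1, rem=5, I/O yield, promote→Q0. Q0=[P1] Q1=[P2,P3] Q2=[]
t=12-13: P1@Q0 runs 1, rem=4, I/O yield, promote→Q0. Q0=[P1] Q1=[P2,P3] Q2=[]
t=13-14: P1@Q0 runs 1, rem=3, I/O yield, promote→Q0. Q0=[P1] Q1=[P2,P3] Q2=[]
t=14-15: P1@Q0 runs 1, rem=2, I/O yield, promote→Q0. Q0=[P1] Q1=[P2,P3] Q2=[]
t=15-16: P1@Q0 runs 1, rem=1, I/O yield, promote→Q0. Q0=[P1] Q1=[P2,P3] Q2=[]
t=16-17: P1@Q0 runs 1, rem=0, completes. Q0=[] Q1=[P2,P3] Q2=[]
t=17-23: P2@Q1 runs 6, rem=3, quantum used, demote→Q2. Q0=[] Q1=[P3] Q2=[P2]
t=23-29: P3@Q1 runs 6, rem=5, quantum used, demote→Q2. Q0=[] Q1=[] Q2=[P2,P3]
t=29-32: P2@Q2 runs 3, rem=0, completes. Q0=[] Q1=[] Q2=[P3]
t=32-37: P3@Q2 runs 5, rem=0, completes. Q0=[] Q1=[] Q2=[]

Answer: P1(0-1) P2(1-4) P3(4-7) P1(7-8) P1(8-9) P1(9-10) P1(10-11) P1(11-12) P1(12-13) P1(13-14) P1(14-15) P1(15-16) P1(16-17) P2(17-23) P3(23-29) P2(29-32) P3(32-37)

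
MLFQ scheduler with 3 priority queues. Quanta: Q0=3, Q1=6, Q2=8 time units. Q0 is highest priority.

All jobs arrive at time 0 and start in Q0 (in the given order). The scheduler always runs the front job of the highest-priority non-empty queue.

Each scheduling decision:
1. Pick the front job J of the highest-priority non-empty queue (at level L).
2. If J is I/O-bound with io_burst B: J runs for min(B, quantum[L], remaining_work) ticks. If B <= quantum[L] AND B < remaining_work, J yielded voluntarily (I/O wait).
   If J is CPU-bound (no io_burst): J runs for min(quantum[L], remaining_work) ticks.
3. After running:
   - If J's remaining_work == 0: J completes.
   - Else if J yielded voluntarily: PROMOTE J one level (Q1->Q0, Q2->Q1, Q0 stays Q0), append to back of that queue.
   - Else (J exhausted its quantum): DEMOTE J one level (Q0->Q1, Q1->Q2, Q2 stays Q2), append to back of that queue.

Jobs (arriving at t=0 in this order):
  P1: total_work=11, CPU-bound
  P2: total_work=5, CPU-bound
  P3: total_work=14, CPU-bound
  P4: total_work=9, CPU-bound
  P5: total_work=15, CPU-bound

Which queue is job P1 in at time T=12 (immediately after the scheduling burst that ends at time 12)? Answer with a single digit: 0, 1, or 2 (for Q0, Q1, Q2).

Answer: 1

Derivation:
t=0-3: P1@Q0 runs 3, rem=8, quantum used, demote→Q1. Q0=[P2,P3,P4,P5] Q1=[P1] Q2=[]
t=3-6: P2@Q0 runs 3, rem=2, quantum used, demote→Q1. Q0=[P3,P4,P5] Q1=[P1,P2] Q2=[]
t=6-9: P3@Q0 runs 3, rem=11, quantum used, demote→Q1. Q0=[P4,P5] Q1=[P1,P2,P3] Q2=[]
t=9-12: P4@Q0 runs 3, rem=6, quantum used, demote→Q1. Q0=[P5] Q1=[P1,P2,P3,P4] Q2=[]
t=12-15: P5@Q0 runs 3, rem=12, quantum used, demote→Q1. Q0=[] Q1=[P1,P2,P3,P4,P5] Q2=[]
t=15-21: P1@Q1 runs 6, rem=2, quantum used, demote→Q2. Q0=[] Q1=[P2,P3,P4,P5] Q2=[P1]
t=21-23: P2@Q1 runs 2, rem=0, completes. Q0=[] Q1=[P3,P4,P5] Q2=[P1]
t=23-29: P3@Q1 runs 6, rem=5, quantum used, demote→Q2. Q0=[] Q1=[P4,P5] Q2=[P1,P3]
t=29-35: P4@Q1 runs 6, rem=0, completes. Q0=[] Q1=[P5] Q2=[P1,P3]
t=35-41: P5@Q1 runs 6, rem=6, quantum used, demote→Q2. Q0=[] Q1=[] Q2=[P1,P3,P5]
t=41-43: P1@Q2 runs 2, rem=0, completes. Q0=[] Q1=[] Q2=[P3,P5]
t=43-48: P3@Q2 runs 5, rem=0, completes. Q0=[] Q1=[] Q2=[P5]
t=48-54: P5@Q2 runs 6, rem=0, completes. Q0=[] Q1=[] Q2=[]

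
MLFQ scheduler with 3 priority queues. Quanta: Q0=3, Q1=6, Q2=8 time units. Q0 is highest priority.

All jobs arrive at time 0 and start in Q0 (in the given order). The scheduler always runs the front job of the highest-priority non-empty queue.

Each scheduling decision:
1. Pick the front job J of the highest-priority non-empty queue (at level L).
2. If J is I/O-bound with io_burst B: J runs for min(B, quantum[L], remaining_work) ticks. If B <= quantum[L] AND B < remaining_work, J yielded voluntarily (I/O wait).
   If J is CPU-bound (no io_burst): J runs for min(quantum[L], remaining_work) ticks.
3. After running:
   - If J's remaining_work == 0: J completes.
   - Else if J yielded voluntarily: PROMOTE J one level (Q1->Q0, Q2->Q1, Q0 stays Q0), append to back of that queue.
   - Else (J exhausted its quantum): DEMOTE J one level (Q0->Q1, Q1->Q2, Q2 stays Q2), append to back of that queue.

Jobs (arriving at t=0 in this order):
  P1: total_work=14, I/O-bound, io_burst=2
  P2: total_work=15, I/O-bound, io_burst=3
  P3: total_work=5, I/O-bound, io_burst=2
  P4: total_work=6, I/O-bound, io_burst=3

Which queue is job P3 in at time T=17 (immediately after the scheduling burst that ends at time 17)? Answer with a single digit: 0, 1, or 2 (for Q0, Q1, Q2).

t=0-2: P1@Q0 runs 2, rem=12, I/O yield, promote→Q0. Q0=[P2,P3,P4,P1] Q1=[] Q2=[]
t=2-5: P2@Q0 runs 3, rem=12, I/O yield, promote→Q0. Q0=[P3,P4,P1,P2] Q1=[] Q2=[]
t=5-7: P3@Q0 runs 2, rem=3, I/O yield, promote→Q0. Q0=[P4,P1,P2,P3] Q1=[] Q2=[]
t=7-10: P4@Q0 runs 3, rem=3, I/O yield, promote→Q0. Q0=[P1,P2,P3,P4] Q1=[] Q2=[]
t=10-12: P1@Q0 runs 2, rem=10, I/O yield, promote→Q0. Q0=[P2,P3,P4,P1] Q1=[] Q2=[]
t=12-15: P2@Q0 runs 3, rem=9, I/O yield, promote→Q0. Q0=[P3,P4,P1,P2] Q1=[] Q2=[]
t=15-17: P3@Q0 runs 2, rem=1, I/O yield, promote→Q0. Q0=[P4,P1,P2,P3] Q1=[] Q2=[]
t=17-20: P4@Q0 runs 3, rem=0, completes. Q0=[P1,P2,P3] Q1=[] Q2=[]
t=20-22: P1@Q0 runs 2, rem=8, I/O yield, promote→Q0. Q0=[P2,P3,P1] Q1=[] Q2=[]
t=22-25: P2@Q0 runs 3, rem=6, I/O yield, promote→Q0. Q0=[P3,P1,P2] Q1=[] Q2=[]
t=25-26: P3@Q0 runs 1, rem=0, completes. Q0=[P1,P2] Q1=[] Q2=[]
t=26-28: P1@Q0 runs 2, rem=6, I/O yield, promote→Q0. Q0=[P2,P1] Q1=[] Q2=[]
t=28-31: P2@Q0 runs 3, rem=3, I/O yield, promote→Q0. Q0=[P1,P2] Q1=[] Q2=[]
t=31-33: P1@Q0 runs 2, rem=4, I/O yield, promote→Q0. Q0=[P2,P1] Q1=[] Q2=[]
t=33-36: P2@Q0 runs 3, rem=0, completes. Q0=[P1] Q1=[] Q2=[]
t=36-38: P1@Q0 runs 2, rem=2, I/O yield, promote→Q0. Q0=[P1] Q1=[] Q2=[]
t=38-40: P1@Q0 runs 2, rem=0, completes. Q0=[] Q1=[] Q2=[]

Answer: 0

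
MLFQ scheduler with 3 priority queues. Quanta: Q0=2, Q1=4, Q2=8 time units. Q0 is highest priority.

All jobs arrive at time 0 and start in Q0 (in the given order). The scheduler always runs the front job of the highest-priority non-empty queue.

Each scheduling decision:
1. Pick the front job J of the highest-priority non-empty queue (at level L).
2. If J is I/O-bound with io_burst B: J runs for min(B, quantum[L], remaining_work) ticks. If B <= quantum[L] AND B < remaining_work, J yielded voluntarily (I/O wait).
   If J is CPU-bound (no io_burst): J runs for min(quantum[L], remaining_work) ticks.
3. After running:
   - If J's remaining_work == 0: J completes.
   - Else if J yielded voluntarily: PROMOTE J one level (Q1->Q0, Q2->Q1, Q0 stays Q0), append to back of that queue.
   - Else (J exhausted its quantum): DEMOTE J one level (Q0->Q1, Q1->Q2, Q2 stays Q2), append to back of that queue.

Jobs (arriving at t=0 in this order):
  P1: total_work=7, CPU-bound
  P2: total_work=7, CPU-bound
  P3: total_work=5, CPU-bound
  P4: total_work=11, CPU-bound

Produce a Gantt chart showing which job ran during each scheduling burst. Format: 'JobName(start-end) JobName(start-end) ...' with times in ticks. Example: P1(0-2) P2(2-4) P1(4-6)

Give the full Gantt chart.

t=0-2: P1@Q0 runs 2, rem=5, quantum used, demote→Q1. Q0=[P2,P3,P4] Q1=[P1] Q2=[]
t=2-4: P2@Q0 runs 2, rem=5, quantum used, demote→Q1. Q0=[P3,P4] Q1=[P1,P2] Q2=[]
t=4-6: P3@Q0 runs 2, rem=3, quantum used, demote→Q1. Q0=[P4] Q1=[P1,P2,P3] Q2=[]
t=6-8: P4@Q0 runs 2, rem=9, quantum used, demote→Q1. Q0=[] Q1=[P1,P2,P3,P4] Q2=[]
t=8-12: P1@Q1 runs 4, rem=1, quantum used, demote→Q2. Q0=[] Q1=[P2,P3,P4] Q2=[P1]
t=12-16: P2@Q1 runs 4, rem=1, quantum used, demote→Q2. Q0=[] Q1=[P3,P4] Q2=[P1,P2]
t=16-19: P3@Q1 runs 3, rem=0, completes. Q0=[] Q1=[P4] Q2=[P1,P2]
t=19-23: P4@Q1 runs 4, rem=5, quantum used, demote→Q2. Q0=[] Q1=[] Q2=[P1,P2,P4]
t=23-24: P1@Q2 runs 1, rem=0, completes. Q0=[] Q1=[] Q2=[P2,P4]
t=24-25: P2@Q2 runs 1, rem=0, completes. Q0=[] Q1=[] Q2=[P4]
t=25-30: P4@Q2 runs 5, rem=0, completes. Q0=[] Q1=[] Q2=[]

Answer: P1(0-2) P2(2-4) P3(4-6) P4(6-8) P1(8-12) P2(12-16) P3(16-19) P4(19-23) P1(23-24) P2(24-25) P4(25-30)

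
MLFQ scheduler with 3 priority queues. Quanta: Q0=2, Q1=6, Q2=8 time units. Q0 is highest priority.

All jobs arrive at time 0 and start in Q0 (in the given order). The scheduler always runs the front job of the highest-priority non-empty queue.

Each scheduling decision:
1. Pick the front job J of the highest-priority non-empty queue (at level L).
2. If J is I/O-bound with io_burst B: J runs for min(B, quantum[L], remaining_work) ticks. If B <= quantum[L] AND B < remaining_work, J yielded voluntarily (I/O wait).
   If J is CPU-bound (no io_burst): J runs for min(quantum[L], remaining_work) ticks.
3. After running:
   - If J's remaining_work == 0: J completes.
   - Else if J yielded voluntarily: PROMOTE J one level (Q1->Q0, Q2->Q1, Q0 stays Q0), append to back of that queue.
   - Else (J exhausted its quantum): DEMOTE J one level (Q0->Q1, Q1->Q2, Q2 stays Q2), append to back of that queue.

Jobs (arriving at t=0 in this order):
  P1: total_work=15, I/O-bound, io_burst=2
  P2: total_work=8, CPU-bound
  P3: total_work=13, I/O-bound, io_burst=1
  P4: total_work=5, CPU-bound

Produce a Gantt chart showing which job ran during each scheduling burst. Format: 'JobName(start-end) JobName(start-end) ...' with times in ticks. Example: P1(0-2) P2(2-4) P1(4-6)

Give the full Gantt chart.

t=0-2: P1@Q0 runs 2, rem=13, I/O yield, promote→Q0. Q0=[P2,P3,P4,P1] Q1=[] Q2=[]
t=2-4: P2@Q0 runs 2, rem=6, quantum used, demote→Q1. Q0=[P3,P4,P1] Q1=[P2] Q2=[]
t=4-5: P3@Q0 runs 1, rem=12, I/O yield, promote→Q0. Q0=[P4,P1,P3] Q1=[P2] Q2=[]
t=5-7: P4@Q0 runs 2, rem=3, quantum used, demote→Q1. Q0=[P1,P3] Q1=[P2,P4] Q2=[]
t=7-9: P1@Q0 runs 2, rem=11, I/O yield, promote→Q0. Q0=[P3,P1] Q1=[P2,P4] Q2=[]
t=9-10: P3@Q0 runs 1, rem=11, I/O yield, promote→Q0. Q0=[P1,P3] Q1=[P2,P4] Q2=[]
t=10-12: P1@Q0 runs 2, rem=9, I/O yield, promote→Q0. Q0=[P3,P1] Q1=[P2,P4] Q2=[]
t=12-13: P3@Q0 runs 1, rem=10, I/O yield, promote→Q0. Q0=[P1,P3] Q1=[P2,P4] Q2=[]
t=13-15: P1@Q0 runs 2, rem=7, I/O yield, promote→Q0. Q0=[P3,P1] Q1=[P2,P4] Q2=[]
t=15-16: P3@Q0 runs 1, rem=9, I/O yield, promote→Q0. Q0=[P1,P3] Q1=[P2,P4] Q2=[]
t=16-18: P1@Q0 runs 2, rem=5, I/O yield, promote→Q0. Q0=[P3,P1] Q1=[P2,P4] Q2=[]
t=18-19: P3@Q0 runs 1, rem=8, I/O yield, promote→Q0. Q0=[P1,P3] Q1=[P2,P4] Q2=[]
t=19-21: P1@Q0 runs 2, rem=3, I/O yield, promote→Q0. Q0=[P3,P1] Q1=[P2,P4] Q2=[]
t=21-22: P3@Q0 runs 1, rem=7, I/O yield, promote→Q0. Q0=[P1,P3] Q1=[P2,P4] Q2=[]
t=22-24: P1@Q0 runs 2, rem=1, I/O yield, promote→Q0. Q0=[P3,P1] Q1=[P2,P4] Q2=[]
t=24-25: P3@Q0 runs 1, rem=6, I/O yield, promote→Q0. Q0=[P1,P3] Q1=[P2,P4] Q2=[]
t=25-26: P1@Q0 runs 1, rem=0, completes. Q0=[P3] Q1=[P2,P4] Q2=[]
t=26-27: P3@Q0 runs 1, rem=5, I/O yield, promote→Q0. Q0=[P3] Q1=[P2,P4] Q2=[]
t=27-28: P3@Q0 runs 1, rem=4, I/O yield, promote→Q0. Q0=[P3] Q1=[P2,P4] Q2=[]
t=28-29: P3@Q0 runs 1, rem=3, I/O yield, promote→Q0. Q0=[P3] Q1=[P2,P4] Q2=[]
t=29-30: P3@Q0 runs 1, rem=2, I/O yield, promote→Q0. Q0=[P3] Q1=[P2,P4] Q2=[]
t=30-31: P3@Q0 runs 1, rem=1, I/O yield, promote→Q0. Q0=[P3] Q1=[P2,P4] Q2=[]
t=31-32: P3@Q0 runs 1, rem=0, completes. Q0=[] Q1=[P2,P4] Q2=[]
t=32-38: P2@Q1 runs 6, rem=0, completes. Q0=[] Q1=[P4] Q2=[]
t=38-41: P4@Q1 runs 3, rem=0, completes. Q0=[] Q1=[] Q2=[]

Answer: P1(0-2) P2(2-4) P3(4-5) P4(5-7) P1(7-9) P3(9-10) P1(10-12) P3(12-13) P1(13-15) P3(15-16) P1(16-18) P3(18-19) P1(19-21) P3(21-22) P1(22-24) P3(24-25) P1(25-26) P3(26-27) P3(27-28) P3(28-29) P3(29-30) P3(30-31) P3(31-32) P2(32-38) P4(38-41)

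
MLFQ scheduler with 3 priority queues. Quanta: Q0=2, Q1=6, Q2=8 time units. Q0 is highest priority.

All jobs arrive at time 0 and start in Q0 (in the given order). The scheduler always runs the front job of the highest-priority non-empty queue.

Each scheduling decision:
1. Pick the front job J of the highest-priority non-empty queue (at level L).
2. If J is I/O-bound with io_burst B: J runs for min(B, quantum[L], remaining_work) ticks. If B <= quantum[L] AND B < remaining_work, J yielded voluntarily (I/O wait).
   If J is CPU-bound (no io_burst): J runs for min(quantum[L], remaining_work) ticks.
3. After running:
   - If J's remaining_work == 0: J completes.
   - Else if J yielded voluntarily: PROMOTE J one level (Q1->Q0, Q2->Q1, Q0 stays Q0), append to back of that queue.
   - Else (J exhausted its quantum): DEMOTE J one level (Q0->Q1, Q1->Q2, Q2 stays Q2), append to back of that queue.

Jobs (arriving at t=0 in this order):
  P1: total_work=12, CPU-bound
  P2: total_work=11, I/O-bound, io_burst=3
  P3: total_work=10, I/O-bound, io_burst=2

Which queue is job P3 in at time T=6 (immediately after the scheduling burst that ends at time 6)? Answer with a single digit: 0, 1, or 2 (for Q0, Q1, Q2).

Answer: 0

Derivation:
t=0-2: P1@Q0 runs 2, rem=10, quantum used, demote→Q1. Q0=[P2,P3] Q1=[P1] Q2=[]
t=2-4: P2@Q0 runs 2, rem=9, quantum used, demote→Q1. Q0=[P3] Q1=[P1,P2] Q2=[]
t=4-6: P3@Q0 runs 2, rem=8, I/O yield, promote→Q0. Q0=[P3] Q1=[P1,P2] Q2=[]
t=6-8: P3@Q0 runs 2, rem=6, I/O yield, promote→Q0. Q0=[P3] Q1=[P1,P2] Q2=[]
t=8-10: P3@Q0 runs 2, rem=4, I/O yield, promote→Q0. Q0=[P3] Q1=[P1,P2] Q2=[]
t=10-12: P3@Q0 runs 2, rem=2, I/O yield, promote→Q0. Q0=[P3] Q1=[P1,P2] Q2=[]
t=12-14: P3@Q0 runs 2, rem=0, completes. Q0=[] Q1=[P1,P2] Q2=[]
t=14-20: P1@Q1 runs 6, rem=4, quantum used, demote→Q2. Q0=[] Q1=[P2] Q2=[P1]
t=20-23: P2@Q1 runs 3, rem=6, I/O yield, promote→Q0. Q0=[P2] Q1=[] Q2=[P1]
t=23-25: P2@Q0 runs 2, rem=4, quantum used, demote→Q1. Q0=[] Q1=[P2] Q2=[P1]
t=25-28: P2@Q1 runs 3, rem=1, I/O yield, promote→Q0. Q0=[P2] Q1=[] Q2=[P1]
t=28-29: P2@Q0 runs 1, rem=0, completes. Q0=[] Q1=[] Q2=[P1]
t=29-33: P1@Q2 runs 4, rem=0, completes. Q0=[] Q1=[] Q2=[]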